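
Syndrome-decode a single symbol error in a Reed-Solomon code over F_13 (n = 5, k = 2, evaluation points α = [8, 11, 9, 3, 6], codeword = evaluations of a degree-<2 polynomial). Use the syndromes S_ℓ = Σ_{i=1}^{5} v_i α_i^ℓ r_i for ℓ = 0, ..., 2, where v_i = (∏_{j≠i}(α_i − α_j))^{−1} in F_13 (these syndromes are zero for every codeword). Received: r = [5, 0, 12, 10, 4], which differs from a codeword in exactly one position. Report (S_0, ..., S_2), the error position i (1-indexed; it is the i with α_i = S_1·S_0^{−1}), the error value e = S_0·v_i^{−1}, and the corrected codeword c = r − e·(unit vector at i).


S = (8, 11, 7), error at position 4, error magnitude e = 1, c = [5, 0, 12, 9, 4].

Step 1: column multipliers v_i = (∏_{j≠i}(α_i − α_j))^{−1} mod 13.
  i = 1 (α = 8): (8−11)(8−9)(8−3)(8−6) = (−3)·(−1)·5·2 = 30 ≡ 4, so v_1 = 4^{−1} = 10 (mod 13).
  i = 2 (α = 11): (11−8)(11−9)(11−3)(11−6) = 3·2·8·5 = 240 ≡ 6, so v_2 = 6^{−1} = 11 (mod 13).
  i = 3 (α = 9): (9−8)(9−11)(9−3)(9−6) = 1·(−2)·6·3 = −36 ≡ 3, so v_3 = 3^{−1} = 9 (mod 13).
  i = 4 (α = 3): (3−8)(3−11)(3−9)(3−6) = (−5)·(−8)·(−6)·(−3) = 720 ≡ 5, so v_4 = 5^{−1} = 8 (mod 13).
  i = 5 (α = 6): (6−8)(6−11)(6−9)(6−3) = (−2)·(−5)·(−3)·3 = −90 ≡ 1, so v_5 = 1^{−1} = 1 (mod 13).
  v = [10, 11, 9, 8, 1].
Step 2: syndromes of r = [5, 0, 12, 10, 4] (all sums mod 13).
  S_0 = Σ v_i r_i = 10·5 + 11·0 + 9·12 + 8·10 + 1·4 = 242 ≡ 8.
  S_1 = Σ v_i α_i r_i = 10·8·5 + 11·11·0 + 9·9·12 + 8·3·10 + 1·6·4 = 1636 ≡ 11.
  α_i^2 mod 13 = [12, 4, 3, 9, 10].
  S_2 = Σ v_i α_i^2 r_i = 10·12·5 + 11·4·0 + 9·3·12 + 8·9·10 + 1·10·4 = 1684 ≡ 7.
  S = (8, 11, 7) ≠ 0, so r is not a codeword (an error is present).
Step 3: locate the error. For a single error e at position i, S_ℓ = v_i·e·α_i^ℓ, so α_err = S_1/S_0.
  S_0^{−1} = 8^{−1} = 5 (mod 13), so α_err = 11·5 = 55 ≡ 3 = α_4. Error position i = 4.
  Consistency check: S_2/S_1 = 7·6 = 42 ≡ 3 = α_err ✓ (single-error assumption holds).
Step 4: error magnitude e = S_0/v_4 = S_0·∏_{j≠4}(α_4 − α_j) = 8·5 = 40 ≡ 1 (mod 13).
Step 5: correct position 4: c_4 = r_4 − e = 10 − 1 ≡ 9 (mod 13). Hence c = [5, 0, 12, 9, 4].
  Check: interpolating c through the α_i gives m(x) = 1 + 7·x (degree < 2) with m(α_i) = c_i for every i, so c is indeed a codeword.


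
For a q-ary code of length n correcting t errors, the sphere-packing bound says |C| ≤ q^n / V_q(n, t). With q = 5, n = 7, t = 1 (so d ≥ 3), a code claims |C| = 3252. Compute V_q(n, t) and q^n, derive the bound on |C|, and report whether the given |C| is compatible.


V_q(n, t) = 29, q^n = 78125, Hamming bound = 2693, |C| = 3252 > bound (violated).

Step 1: Compute V_q(n, t) = Σ_{j=0}^1 C(n, j) (q−1)^j.
  j = 0: C(7,0)·(4)^0 = 1·1 = 1.
  j = 1: C(7,1)·(4)^1 = 7·4 = 28.
  V_q(n, t) = 1 + 28 = 29.
Step 2: q^n = 5^7 = 78125.
Step 3: Hamming bound ⌊q^n / V_q(n,t)⌋ = ⌊78125/29⌋ = 2693.
Step 4: Compare |C| = 3252 to 2693: violated.
The claimed |C| lies above the Hamming bound, so no 5-ary code of length 7 with d ≥ 3 can have 3252 codewords.


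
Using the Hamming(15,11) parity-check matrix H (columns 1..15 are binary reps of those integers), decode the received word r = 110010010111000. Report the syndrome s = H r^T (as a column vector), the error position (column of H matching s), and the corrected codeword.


s = (0, 0, 1, 1)^T, error position = 3, corrected codeword c = 111010010111000

Compute s = H r^T mod 2 one row at a time:
  s_1 = 1 + 0 + 1 + 1 + 1 + 0 + 0 + 0 = 4 ≡ 0 (mod 2).
  s_2 = 0 + 1 + 0 + 0 + 1 + 0 + 0 + 0 = 2 ≡ 0 (mod 2).
  s_3 = 1 + 0 + 0 + 0 + 1 + 1 + 0 + 0 = 3 ≡ 1 (mod 2).
  s_4 = 1 + 0 + 1 + 0 + 0 + 1 + 0 + 0 = 3 ≡ 1 (mod 2).
s = (0, 0, 1, 1)^T — this equals column 3 of H (binary 0011), so error is at position 3.
Correct: flip bit 3 of r = 110010010111000 to get c = 111010010111000.


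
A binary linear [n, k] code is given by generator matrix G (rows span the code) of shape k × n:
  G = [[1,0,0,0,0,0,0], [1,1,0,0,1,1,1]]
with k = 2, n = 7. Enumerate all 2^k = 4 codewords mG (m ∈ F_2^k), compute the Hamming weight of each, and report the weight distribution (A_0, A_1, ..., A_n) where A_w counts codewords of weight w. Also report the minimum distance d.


Weight distribution: A_0 = 1, A_1 = 1, A_4 = 1, A_5 = 1. Minimum distance d = 1.

Enumerate all 2^2 = 4 messages m ∈ F_2^2.
For each, compute codeword c = mG in F_2^7, then tally its weight.
  m = 00 → c = 0000000, weight = 0.
  m = 10 → c = 1000000, weight = 1.
  m = 01 → c = 1100111, weight = 5.
  m = 11 → c = 0100111, weight = 4.
Tally weights:
  weight 0: 1 codewords.
  weight 1: 1 codewords.
  weight 4: 1 codewords.
  weight 5: 1 codewords.
Minimum distance d = smallest w > 0 with A_w > 0 = 1.
Sanity: Σ A_w = 4 = 2^2 = 4 ✓.


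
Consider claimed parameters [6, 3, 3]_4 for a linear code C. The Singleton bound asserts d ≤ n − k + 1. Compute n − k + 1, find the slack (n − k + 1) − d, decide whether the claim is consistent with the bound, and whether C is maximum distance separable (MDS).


Singleton RHS = n − k + 1 = 4, slack = 1, bound satisfied, not MDS.

Singleton bound: d ≤ n − k + 1.
Here n = 6, k = 3, so n − k + 1 = 4.
Given d = 3, check d ≤ 4: YES.
Slack = (n − k + 1) − d = 1.
The code is NOT MDS (slack = 1 > 0).
Description: the claimed parameters are [6, 3, 3]_4; such a code would be non-MDS.


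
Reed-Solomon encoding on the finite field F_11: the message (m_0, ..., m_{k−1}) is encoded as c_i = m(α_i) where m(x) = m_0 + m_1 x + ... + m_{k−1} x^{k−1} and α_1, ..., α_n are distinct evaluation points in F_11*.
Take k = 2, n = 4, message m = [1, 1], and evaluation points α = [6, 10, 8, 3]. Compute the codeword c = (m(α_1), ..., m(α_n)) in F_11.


c = [7, 0, 9, 4]

Message polynomial: m(x) = 1 + 1·x (mod 11).
For each evaluation point α_i, compute m(α_i) mod 11:
  α_1 = 6: Horner steps 1 → 7, so m(6) = 7.
  α_2 = 10: Horner steps 1 → 0, so m(10) = 0.
  α_3 = 8: Horner steps 1 → 9, so m(8) = 9.
  α_4 = 3: Horner steps 1 → 4, so m(3) = 4.
Codeword c = [7, 0, 9, 4] ∈ F_11^4.


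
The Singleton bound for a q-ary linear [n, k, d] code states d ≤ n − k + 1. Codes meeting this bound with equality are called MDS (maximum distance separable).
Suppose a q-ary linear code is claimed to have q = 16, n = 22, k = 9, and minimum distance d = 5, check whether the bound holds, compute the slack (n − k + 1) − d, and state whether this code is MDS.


Singleton RHS = n − k + 1 = 14, slack = 9, bound satisfied, not MDS.

Singleton bound: d ≤ n − k + 1.
Here n = 22, k = 9, so n − k + 1 = 14.
Given d = 5, check d ≤ 14: YES.
Slack = (n − k + 1) − d = 9.
The code is NOT MDS (slack = 9 > 0).
Description: the claimed parameters are [22, 9, 5]_16; such a code would be non-MDS.


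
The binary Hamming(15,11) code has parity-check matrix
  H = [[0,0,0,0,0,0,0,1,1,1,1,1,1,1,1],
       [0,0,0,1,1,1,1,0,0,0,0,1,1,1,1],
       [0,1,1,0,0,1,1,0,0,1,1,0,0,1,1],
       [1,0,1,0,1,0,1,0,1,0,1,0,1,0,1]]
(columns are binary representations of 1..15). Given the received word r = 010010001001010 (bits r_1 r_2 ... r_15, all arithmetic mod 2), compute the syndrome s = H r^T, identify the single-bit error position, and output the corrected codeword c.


s = (1, 1, 0, 0)^T, error position = 12, corrected codeword c = 010010001000010

Compute s = H r^T mod 2 one row at a time:
  s_1 = 0 + 1 + 0 + 0 + 1 + 0 + 1 + 0 = 3 ≡ 1 (mod 2).
  s_2 = 0 + 1 + 0 + 0 + 1 + 0 + 1 + 0 = 3 ≡ 1 (mod 2).
  s_3 = 1 + 0 + 0 + 0 + 0 + 0 + 1 + 0 = 2 ≡ 0 (mod 2).
  s_4 = 0 + 0 + 1 + 0 + 1 + 0 + 0 + 0 = 2 ≡ 0 (mod 2).
s = (1, 1, 0, 0)^T — this equals column 12 of H (binary 1100), so error is at position 12.
Correct: flip bit 12 of r = 010010001001010 to get c = 010010001000010.


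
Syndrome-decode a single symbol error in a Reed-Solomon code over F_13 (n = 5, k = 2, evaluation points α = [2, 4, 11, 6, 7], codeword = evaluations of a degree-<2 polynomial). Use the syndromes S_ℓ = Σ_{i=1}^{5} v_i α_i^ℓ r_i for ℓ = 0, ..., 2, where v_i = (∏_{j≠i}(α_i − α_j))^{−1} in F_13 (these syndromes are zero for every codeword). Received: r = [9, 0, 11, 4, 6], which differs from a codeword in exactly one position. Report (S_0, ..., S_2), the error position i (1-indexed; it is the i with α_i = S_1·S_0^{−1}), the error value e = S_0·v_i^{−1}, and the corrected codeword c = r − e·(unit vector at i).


S = (3, 7, 12), error at position 3, error magnitude e = 10, c = [9, 0, 1, 4, 6].

Step 1: column multipliers v_i = (∏_{j≠i}(α_i − α_j))^{−1} mod 13.
  i = 1 (α = 2): (2−4)(2−11)(2−6)(2−7) = (−2)·(−9)·(−4)·(−5) = 360 ≡ 9, so v_1 = 9^{−1} = 3 (mod 13).
  i = 2 (α = 4): (4−2)(4−11)(4−6)(4−7) = 2·(−7)·(−2)·(−3) = −84 ≡ 7, so v_2 = 7^{−1} = 2 (mod 13).
  i = 3 (α = 11): (11−2)(11−4)(11−6)(11−7) = 9·7·5·4 = 1260 ≡ 12, so v_3 = 12^{−1} = 12 (mod 13).
  i = 4 (α = 6): (6−2)(6−4)(6−11)(6−7) = 4·2·(−5)·(−1) = 40 ≡ 1, so v_4 = 1^{−1} = 1 (mod 13).
  i = 5 (α = 7): (7−2)(7−4)(7−11)(7−6) = 5·3·(−4)·1 = −60 ≡ 5, so v_5 = 5^{−1} = 8 (mod 13).
  v = [3, 2, 12, 1, 8].
Step 2: syndromes of r = [9, 0, 11, 4, 6] (all sums mod 13).
  S_0 = Σ v_i r_i = 3·9 + 2·0 + 12·11 + 1·4 + 8·6 = 211 ≡ 3.
  S_1 = Σ v_i α_i r_i = 3·2·9 + 2·4·0 + 12·11·11 + 1·6·4 + 8·7·6 = 1866 ≡ 7.
  α_i^2 mod 13 = [4, 3, 4, 10, 10].
  S_2 = Σ v_i α_i^2 r_i = 3·4·9 + 2·3·0 + 12·4·11 + 1·10·4 + 8·10·6 = 1156 ≡ 12.
  S = (3, 7, 12) ≠ 0, so r is not a codeword (an error is present).
Step 3: locate the error. For a single error e at position i, S_ℓ = v_i·e·α_i^ℓ, so α_err = S_1/S_0.
  S_0^{−1} = 3^{−1} = 9 (mod 13), so α_err = 7·9 = 63 ≡ 11 = α_3. Error position i = 3.
  Consistency check: S_2/S_1 = 12·2 = 24 ≡ 11 = α_err ✓ (single-error assumption holds).
Step 4: error magnitude e = S_0/v_3 = S_0·∏_{j≠3}(α_3 − α_j) = 3·12 = 36 ≡ 10 (mod 13).
Step 5: correct position 3: c_3 = r_3 − e = 11 − 10 ≡ 1 (mod 13). Hence c = [9, 0, 1, 4, 6].
  Check: interpolating c through the α_i gives m(x) = 5 + 2·x (degree < 2) with m(α_i) = c_i for every i, so c is indeed a codeword.


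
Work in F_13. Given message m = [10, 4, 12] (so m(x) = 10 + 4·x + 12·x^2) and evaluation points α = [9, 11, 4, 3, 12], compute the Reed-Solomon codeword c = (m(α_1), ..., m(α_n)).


c = [4, 11, 10, 0, 5]

Message polynomial: m(x) = 10 + 4·x + 12·x^2 (mod 13).
For each evaluation point α_i, compute m(α_i) mod 13:
  α_1 = 9: Horner steps 12 → 8 → 4, so m(9) = 4.
  α_2 = 11: Horner steps 12 → 6 → 11, so m(11) = 11.
  α_3 = 4: Horner steps 12 → 0 → 10, so m(4) = 10.
  α_4 = 3: Horner steps 12 → 1 → 0, so m(3) = 0.
  α_5 = 12: Horner steps 12 → 5 → 5, so m(12) = 5.
Codeword c = [4, 11, 10, 0, 5] ∈ F_13^5.


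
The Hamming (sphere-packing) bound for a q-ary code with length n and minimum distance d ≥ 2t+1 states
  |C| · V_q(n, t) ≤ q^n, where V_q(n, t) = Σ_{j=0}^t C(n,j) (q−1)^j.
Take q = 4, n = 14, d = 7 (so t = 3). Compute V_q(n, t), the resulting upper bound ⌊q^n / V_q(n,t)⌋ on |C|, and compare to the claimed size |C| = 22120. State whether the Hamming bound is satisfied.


V_q(n, t) = 10690, q^n = 268435456, Hamming bound = 25110, |C| = 22120 ≤ bound (satisfied).

Step 1: Compute V_q(n, t) = Σ_{j=0}^3 C(n, j) (q−1)^j.
  j = 0: C(14,0)·(3)^0 = 1·1 = 1.
  j = 1: C(14,1)·(3)^1 = 14·3 = 42.
  j = 2: C(14,2)·(3)^2 = 91·9 = 819.
  j = 3: C(14,3)·(3)^3 = 364·27 = 9828.
  V_q(n, t) = 1 + 42 + 819 + 9828 = 10690.
Step 2: q^n = 4^14 = 268435456.
Step 3: Hamming bound ⌊q^n / V_q(n,t)⌋ = ⌊268435456/10690⌋ = 25110.
Step 4: Compare |C| = 22120 to 25110: satisfied.
The claimed |C| lies below the Hamming bound.


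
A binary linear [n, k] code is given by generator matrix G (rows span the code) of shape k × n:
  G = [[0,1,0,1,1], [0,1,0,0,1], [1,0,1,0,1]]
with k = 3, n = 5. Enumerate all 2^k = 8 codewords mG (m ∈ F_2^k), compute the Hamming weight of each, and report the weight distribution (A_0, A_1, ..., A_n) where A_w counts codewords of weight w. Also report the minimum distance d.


Weight distribution: A_0 = 1, A_1 = 1, A_2 = 1, A_3 = 3, A_4 = 2. Minimum distance d = 1.

Enumerate all 2^3 = 8 messages m ∈ F_2^3.
For each, compute codeword c = mG in F_2^5, then tally its weight.
  m = 000 → c = 00000, weight = 0.
  m = 100 → c = 01011, weight = 3.
  m = 010 → c = 01001, weight = 2.
  m = 110 → c = 00010, weight = 1.
  m = 001 → c = 10101, weight = 3.
  m = 101 → c = 11110, weight = 4.
  m = 011 → c = 11100, weight = 3.
  m = 111 → c = 10111, weight = 4.
Tally weights:
  weight 0: 1 codewords.
  weight 1: 1 codewords.
  weight 2: 1 codewords.
  weight 3: 3 codewords.
  weight 4: 2 codewords.
Minimum distance d = smallest w > 0 with A_w > 0 = 1.
Sanity: Σ A_w = 8 = 2^3 = 8 ✓.


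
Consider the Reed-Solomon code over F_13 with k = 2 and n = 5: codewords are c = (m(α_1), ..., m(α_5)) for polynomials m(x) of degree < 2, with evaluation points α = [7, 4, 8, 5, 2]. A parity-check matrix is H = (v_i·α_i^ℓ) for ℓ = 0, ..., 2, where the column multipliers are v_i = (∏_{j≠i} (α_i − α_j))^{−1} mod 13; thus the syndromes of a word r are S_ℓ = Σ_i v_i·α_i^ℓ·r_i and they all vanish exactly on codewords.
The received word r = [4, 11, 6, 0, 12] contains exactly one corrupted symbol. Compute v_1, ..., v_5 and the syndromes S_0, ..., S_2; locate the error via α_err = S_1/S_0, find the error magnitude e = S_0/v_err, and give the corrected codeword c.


S = (4, 8, 3), error at position 5, error magnitude e = 5, c = [4, 11, 6, 0, 7].

Step 1: column multipliers v_i = (∏_{j≠i}(α_i − α_j))^{−1} mod 13.
  i = 1 (α = 7): (7−4)(7−8)(7−5)(7−2) = 3·(−1)·2·5 = −30 ≡ 9, so v_1 = 9^{−1} = 3 (mod 13).
  i = 2 (α = 4): (4−7)(4−8)(4−5)(4−2) = (−3)·(−4)·(−1)·2 = −24 ≡ 2, so v_2 = 2^{−1} = 7 (mod 13).
  i = 3 (α = 8): (8−7)(8−4)(8−5)(8−2) = 1·4·3·6 = 72 ≡ 7, so v_3 = 7^{−1} = 2 (mod 13).
  i = 4 (α = 5): (5−7)(5−4)(5−8)(5−2) = (−2)·1·(−3)·3 = 18 ≡ 5, so v_4 = 5^{−1} = 8 (mod 13).
  i = 5 (α = 2): (2−7)(2−4)(2−8)(2−5) = (−5)·(−2)·(−6)·(−3) = 180 ≡ 11, so v_5 = 11^{−1} = 6 (mod 13).
  v = [3, 7, 2, 8, 6].
Step 2: syndromes of r = [4, 11, 6, 0, 12] (all sums mod 13).
  S_0 = Σ v_i r_i = 3·4 + 7·11 + 2·6 + 8·0 + 6·12 = 173 ≡ 4.
  S_1 = Σ v_i α_i r_i = 3·7·4 + 7·4·11 + 2·8·6 + 8·5·0 + 6·2·12 = 632 ≡ 8.
  α_i^2 mod 13 = [10, 3, 12, 12, 4].
  S_2 = Σ v_i α_i^2 r_i = 3·10·4 + 7·3·11 + 2·12·6 + 8·12·0 + 6·4·12 = 783 ≡ 3.
  S = (4, 8, 3) ≠ 0, so r is not a codeword (an error is present).
Step 3: locate the error. For a single error e at position i, S_ℓ = v_i·e·α_i^ℓ, so α_err = S_1/S_0.
  S_0^{−1} = 4^{−1} = 10 (mod 13), so α_err = 8·10 = 80 ≡ 2 = α_5. Error position i = 5.
  Consistency check: S_2/S_1 = 3·5 = 15 ≡ 2 = α_err ✓ (single-error assumption holds).
Step 4: error magnitude e = S_0/v_5 = S_0·∏_{j≠5}(α_5 − α_j) = 4·11 = 44 ≡ 5 (mod 13).
Step 5: correct position 5: c_5 = r_5 − e = 12 − 5 ≡ 7 (mod 13). Hence c = [4, 11, 6, 0, 7].
  Check: interpolating c through the α_i gives m(x) = 3 + 2·x (degree < 2) with m(α_i) = c_i for every i, so c is indeed a codeword.


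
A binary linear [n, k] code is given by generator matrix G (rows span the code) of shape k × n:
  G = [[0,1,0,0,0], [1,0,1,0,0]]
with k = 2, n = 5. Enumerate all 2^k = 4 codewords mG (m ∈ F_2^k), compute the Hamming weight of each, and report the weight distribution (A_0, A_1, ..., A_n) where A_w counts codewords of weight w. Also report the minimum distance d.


Weight distribution: A_0 = 1, A_1 = 1, A_2 = 1, A_3 = 1. Minimum distance d = 1.

Enumerate all 2^2 = 4 messages m ∈ F_2^2.
For each, compute codeword c = mG in F_2^5, then tally its weight.
  m = 00 → c = 00000, weight = 0.
  m = 10 → c = 01000, weight = 1.
  m = 01 → c = 10100, weight = 2.
  m = 11 → c = 11100, weight = 3.
Tally weights:
  weight 0: 1 codewords.
  weight 1: 1 codewords.
  weight 2: 1 codewords.
  weight 3: 1 codewords.
Minimum distance d = smallest w > 0 with A_w > 0 = 1.
Sanity: Σ A_w = 4 = 2^2 = 4 ✓.


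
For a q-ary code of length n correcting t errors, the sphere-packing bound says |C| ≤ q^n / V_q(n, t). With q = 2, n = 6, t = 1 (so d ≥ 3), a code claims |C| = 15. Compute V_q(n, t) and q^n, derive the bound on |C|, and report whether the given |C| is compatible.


V_q(n, t) = 7, q^n = 64, Hamming bound = 9, |C| = 15 > bound (violated).

Step 1: Compute V_q(n, t) = Σ_{j=0}^1 C(n, j) (q−1)^j.
  j = 0: C(6,0)·(1)^0 = 1·1 = 1.
  j = 1: C(6,1)·(1)^1 = 6·1 = 6.
  V_q(n, t) = 1 + 6 = 7.
Step 2: q^n = 2^6 = 64.
Step 3: Hamming bound ⌊q^n / V_q(n,t)⌋ = ⌊64/7⌋ = 9.
Step 4: Compare |C| = 15 to 9: violated.
The claimed |C| lies above the Hamming bound, so no 2-ary code of length 6 with d ≥ 3 can have 15 codewords.


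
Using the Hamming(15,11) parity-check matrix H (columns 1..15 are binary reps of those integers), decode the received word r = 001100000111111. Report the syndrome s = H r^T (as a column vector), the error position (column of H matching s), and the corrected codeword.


s = (0, 1, 1, 0)^T, error position = 6, corrected codeword c = 001101000111111

Compute s = H r^T mod 2 one row at a time:
  s_1 = 0 + 0 + 1 + 1 + 1 + 1 + 1 + 1 = 6 ≡ 0 (mod 2).
  s_2 = 1 + 0 + 0 + 0 + 1 + 1 + 1 + 1 = 5 ≡ 1 (mod 2).
  s_3 = 0 + 1 + 0 + 0 + 1 + 1 + 1 + 1 = 5 ≡ 1 (mod 2).
  s_4 = 0 + 1 + 0 + 0 + 0 + 1 + 1 + 1 = 4 ≡ 0 (mod 2).
s = (0, 1, 1, 0)^T — this equals column 6 of H (binary 0110), so error is at position 6.
Correct: flip bit 6 of r = 001100000111111 to get c = 001101000111111.


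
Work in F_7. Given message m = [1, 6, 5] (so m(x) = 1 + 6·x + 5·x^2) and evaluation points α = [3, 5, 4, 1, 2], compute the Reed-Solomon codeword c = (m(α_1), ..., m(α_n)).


c = [1, 2, 0, 5, 5]

Message polynomial: m(x) = 1 + 6·x + 5·x^2 (mod 7).
For each evaluation point α_i, compute m(α_i) mod 7:
  α_1 = 3: Horner steps 5 → 0 → 1, so m(3) = 1.
  α_2 = 5: Horner steps 5 → 3 → 2, so m(5) = 2.
  α_3 = 4: Horner steps 5 → 5 → 0, so m(4) = 0.
  α_4 = 1: Horner steps 5 → 4 → 5, so m(1) = 5.
  α_5 = 2: Horner steps 5 → 2 → 5, so m(2) = 5.
Codeword c = [1, 2, 0, 5, 5] ∈ F_7^5.


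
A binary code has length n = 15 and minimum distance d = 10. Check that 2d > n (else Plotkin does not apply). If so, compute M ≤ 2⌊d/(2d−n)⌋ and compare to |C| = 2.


Plotkin bound M ≤ 4; given |C| = 2 ≤ bound (satisfied).

Check applicability: 2d = 20, n = 15.
2d − n = 5 > 0, so Plotkin applies.
Compute d/(2d−n) = 10/5 ≈ 2.0000.
⌊d/(2d−n)⌋ = 2.
Plotkin bound: M ≤ 2·2 = 4.
Given |C| = 2, check: satisfied.
This |C| is below the Plotkin bound.


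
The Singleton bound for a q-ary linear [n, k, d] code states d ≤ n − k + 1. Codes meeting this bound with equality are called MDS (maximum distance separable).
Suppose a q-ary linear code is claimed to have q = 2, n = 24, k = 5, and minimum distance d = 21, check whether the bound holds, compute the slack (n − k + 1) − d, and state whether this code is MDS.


Singleton RHS = n − k + 1 = 20, slack = -1, bound violated (no such code; not MDS).

Singleton bound: d ≤ n − k + 1.
Here n = 24, k = 5, so n − k + 1 = 20.
Given d = 21, check d ≤ 20: NO.
Slack = (n − k + 1) − d = -1.
The slack is negative: d = 21 exceeds n − k + 1 = 20 by 1, so the Singleton bound is violated and no linear [24, 5, 21]_2 code can exist. In particular it is not MDS (MDS requires d = n − k + 1 exactly).
Description: the claimed parameters are [24, 5, 21]_2; such a code would be impossible (violates the Singleton bound).


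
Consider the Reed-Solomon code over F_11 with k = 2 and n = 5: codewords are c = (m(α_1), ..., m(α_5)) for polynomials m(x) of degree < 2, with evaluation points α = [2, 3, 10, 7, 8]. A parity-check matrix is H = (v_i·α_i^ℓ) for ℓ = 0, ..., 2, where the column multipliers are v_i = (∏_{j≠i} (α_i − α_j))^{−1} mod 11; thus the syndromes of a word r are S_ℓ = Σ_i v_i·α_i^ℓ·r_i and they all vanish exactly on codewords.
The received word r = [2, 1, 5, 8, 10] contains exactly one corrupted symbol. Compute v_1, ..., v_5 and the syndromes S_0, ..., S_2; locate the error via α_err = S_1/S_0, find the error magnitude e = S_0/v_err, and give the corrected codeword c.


S = (6, 4, 10), error at position 5, error magnitude e = 3, c = [2, 1, 5, 8, 7].

Step 1: column multipliers v_i = (∏_{j≠i}(α_i − α_j))^{−1} mod 11.
  i = 1 (α = 2): (2−3)(2−10)(2−7)(2−8) = (−1)·(−8)·(−5)·(−6) = 240 ≡ 9, so v_1 = 9^{−1} = 5 (mod 11).
  i = 2 (α = 3): (3−2)(3−10)(3−7)(3−8) = 1·(−7)·(−4)·(−5) = −140 ≡ 3, so v_2 = 3^{−1} = 4 (mod 11).
  i = 3 (α = 10): (10−2)(10−3)(10−7)(10−8) = 8·7·3·2 = 336 ≡ 6, so v_3 = 6^{−1} = 2 (mod 11).
  i = 4 (α = 7): (7−2)(7−3)(7−10)(7−8) = 5·4·(−3)·(−1) = 60 ≡ 5, so v_4 = 5^{−1} = 9 (mod 11).
  i = 5 (α = 8): (8−2)(8−3)(8−10)(8−7) = 6·5·(−2)·1 = −60 ≡ 6, so v_5 = 6^{−1} = 2 (mod 11).
  v = [5, 4, 2, 9, 2].
Step 2: syndromes of r = [2, 1, 5, 8, 10] (all sums mod 11).
  S_0 = Σ v_i r_i = 5·2 + 4·1 + 2·5 + 9·8 + 2·10 = 116 ≡ 6.
  S_1 = Σ v_i α_i r_i = 5·2·2 + 4·3·1 + 2·10·5 + 9·7·8 + 2·8·10 = 796 ≡ 4.
  α_i^2 mod 11 = [4, 9, 1, 5, 9].
  S_2 = Σ v_i α_i^2 r_i = 5·4·2 + 4·9·1 + 2·1·5 + 9·5·8 + 2·9·10 = 626 ≡ 10.
  S = (6, 4, 10) ≠ 0, so r is not a codeword (an error is present).
Step 3: locate the error. For a single error e at position i, S_ℓ = v_i·e·α_i^ℓ, so α_err = S_1/S_0.
  S_0^{−1} = 6^{−1} = 2 (mod 11), so α_err = 4·2 = 8 ≡ 8 = α_5. Error position i = 5.
  Consistency check: S_2/S_1 = 10·3 = 30 ≡ 8 = α_err ✓ (single-error assumption holds).
Step 4: error magnitude e = S_0/v_5 = S_0·∏_{j≠5}(α_5 − α_j) = 6·6 = 36 ≡ 3 (mod 11).
Step 5: correct position 5: c_5 = r_5 − e = 10 − 3 ≡ 7 (mod 11). Hence c = [2, 1, 5, 8, 7].
  Check: interpolating c through the α_i gives m(x) = 4 + 10·x (degree < 2) with m(α_i) = c_i for every i, so c is indeed a codeword.


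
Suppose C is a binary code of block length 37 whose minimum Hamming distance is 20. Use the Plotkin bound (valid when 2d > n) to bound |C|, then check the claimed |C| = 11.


Plotkin bound M ≤ 12; given |C| = 11 ≤ bound (satisfied).

Check applicability: 2d = 40, n = 37.
2d − n = 3 > 0, so Plotkin applies.
Compute d/(2d−n) = 20/3 ≈ 6.6667.
⌊d/(2d−n)⌋ = 6.
Plotkin bound: M ≤ 2·6 = 12.
Given |C| = 11, check: satisfied.
This |C| is below the Plotkin bound.


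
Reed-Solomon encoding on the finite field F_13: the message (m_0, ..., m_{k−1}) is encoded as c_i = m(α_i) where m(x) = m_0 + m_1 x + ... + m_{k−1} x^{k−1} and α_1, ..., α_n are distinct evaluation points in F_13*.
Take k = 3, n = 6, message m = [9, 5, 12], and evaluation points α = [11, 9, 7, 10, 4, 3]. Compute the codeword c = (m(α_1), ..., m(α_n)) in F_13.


c = [8, 12, 8, 11, 0, 2]

Message polynomial: m(x) = 9 + 5·x + 12·x^2 (mod 13).
For each evaluation point α_i, compute m(α_i) mod 13:
  α_1 = 11: Horner steps 12 → 7 → 8, so m(11) = 8.
  α_2 = 9: Horner steps 12 → 9 → 12, so m(9) = 12.
  α_3 = 7: Horner steps 12 → 11 → 8, so m(7) = 8.
  α_4 = 10: Horner steps 12 → 8 → 11, so m(10) = 11.
  α_5 = 4: Horner steps 12 → 1 → 0, so m(4) = 0.
  α_6 = 3: Horner steps 12 → 2 → 2, so m(3) = 2.
Codeword c = [8, 12, 8, 11, 0, 2] ∈ F_13^6.


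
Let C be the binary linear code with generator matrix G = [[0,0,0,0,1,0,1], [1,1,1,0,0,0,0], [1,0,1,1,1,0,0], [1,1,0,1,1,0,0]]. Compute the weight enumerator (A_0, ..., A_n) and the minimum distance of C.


Weight distribution: A_0 = 1, A_1 = 1, A_2 = 2, A_3 = 6, A_4 = 5, A_5 = 1. Minimum distance d = 1.

Enumerate all 2^4 = 16 messages m ∈ F_2^4.
For each, compute codeword c = mG in F_2^7, then tally its weight.
  m = 0000 → c = 0000000, weight = 0.
  m = 1000 → c = 0000101, weight = 2.
  m = 0100 → c = 1110000, weight = 3.
  m = 1100 → c = 1110101, weight = 5.
  m = 0010 → c = 1011100, weight = 4.
  m = 1010 → c = 1011001, weight = 4.
  m = 0110 → c = 0101100, weight = 3.
  m = 1110 → c = 0101001, weight = 3.
  m = 0001 → c = 1101100, weight = 4.
  m = 1001 → c = 1101001, weight = 4.
  m = 0101 → c = 0011100, weight = 3.
  m = 1101 → c = 0011001, weight = 3.
  m = 0011 → c = 0110000, weight = 2.
  m = 1011 → c = 0110101, weight = 4.
  m = 0111 → c = 1000000, weight = 1.
  m = 1111 → c = 1000101, weight = 3.
Tally weights:
  weight 0: 1 codewords.
  weight 1: 1 codewords.
  weight 2: 2 codewords.
  weight 3: 6 codewords.
  weight 4: 5 codewords.
  weight 5: 1 codewords.
Minimum distance d = smallest w > 0 with A_w > 0 = 1.
Sanity: Σ A_w = 16 = 2^4 = 16 ✓.


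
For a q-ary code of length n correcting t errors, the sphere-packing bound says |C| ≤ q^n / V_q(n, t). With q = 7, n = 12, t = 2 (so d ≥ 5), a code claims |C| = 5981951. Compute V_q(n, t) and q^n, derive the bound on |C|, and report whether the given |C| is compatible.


V_q(n, t) = 2449, q^n = 13841287201, Hamming bound = 5651811, |C| = 5981951 > bound (violated).

Step 1: Compute V_q(n, t) = Σ_{j=0}^2 C(n, j) (q−1)^j.
  j = 0: C(12,0)·(6)^0 = 1·1 = 1.
  j = 1: C(12,1)·(6)^1 = 12·6 = 72.
  j = 2: C(12,2)·(6)^2 = 66·36 = 2376.
  V_q(n, t) = 1 + 72 + 2376 = 2449.
Step 2: q^n = 7^12 = 13841287201.
Step 3: Hamming bound ⌊q^n / V_q(n,t)⌋ = ⌊13841287201/2449⌋ = 5651811.
Step 4: Compare |C| = 5981951 to 5651811: violated.
The claimed |C| lies above the Hamming bound, so no 7-ary code of length 12 with d ≥ 5 can have 5981951 codewords.


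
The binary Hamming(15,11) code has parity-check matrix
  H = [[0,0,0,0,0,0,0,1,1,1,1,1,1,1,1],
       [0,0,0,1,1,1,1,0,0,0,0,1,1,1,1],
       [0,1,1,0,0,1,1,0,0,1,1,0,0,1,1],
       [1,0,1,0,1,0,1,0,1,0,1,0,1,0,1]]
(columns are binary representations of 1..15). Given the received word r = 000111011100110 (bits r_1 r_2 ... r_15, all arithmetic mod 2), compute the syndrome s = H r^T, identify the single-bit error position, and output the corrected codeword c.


s = (1, 1, 1, 1)^T, error position = 15, corrected codeword c = 000111011100111

Compute s = H r^T mod 2 one row at a time:
  s_1 = 1 + 1 + 1 + 0 + 0 + 1 + 1 + 0 = 5 ≡ 1 (mod 2).
  s_2 = 1 + 1 + 1 + 0 + 0 + 1 + 1 + 0 = 5 ≡ 1 (mod 2).
  s_3 = 0 + 0 + 1 + 0 + 1 + 0 + 1 + 0 = 3 ≡ 1 (mod 2).
  s_4 = 0 + 0 + 1 + 0 + 1 + 0 + 1 + 0 = 3 ≡ 1 (mod 2).
s = (1, 1, 1, 1)^T — this equals column 15 of H (binary 1111), so error is at position 15.
Correct: flip bit 15 of r = 000111011100110 to get c = 000111011100111.


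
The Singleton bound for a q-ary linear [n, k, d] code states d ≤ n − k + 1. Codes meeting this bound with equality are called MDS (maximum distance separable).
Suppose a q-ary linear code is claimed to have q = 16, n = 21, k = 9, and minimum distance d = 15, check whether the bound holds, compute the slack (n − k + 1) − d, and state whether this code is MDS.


Singleton RHS = n − k + 1 = 13, slack = -2, bound violated (no such code; not MDS).

Singleton bound: d ≤ n − k + 1.
Here n = 21, k = 9, so n − k + 1 = 13.
Given d = 15, check d ≤ 13: NO.
Slack = (n − k + 1) − d = -2.
The slack is negative: d = 15 exceeds n − k + 1 = 13 by 2, so the Singleton bound is violated and no linear [21, 9, 15]_16 code can exist. In particular it is not MDS (MDS requires d = n − k + 1 exactly).
Description: the claimed parameters are [21, 9, 15]_16; such a code would be impossible (violates the Singleton bound).


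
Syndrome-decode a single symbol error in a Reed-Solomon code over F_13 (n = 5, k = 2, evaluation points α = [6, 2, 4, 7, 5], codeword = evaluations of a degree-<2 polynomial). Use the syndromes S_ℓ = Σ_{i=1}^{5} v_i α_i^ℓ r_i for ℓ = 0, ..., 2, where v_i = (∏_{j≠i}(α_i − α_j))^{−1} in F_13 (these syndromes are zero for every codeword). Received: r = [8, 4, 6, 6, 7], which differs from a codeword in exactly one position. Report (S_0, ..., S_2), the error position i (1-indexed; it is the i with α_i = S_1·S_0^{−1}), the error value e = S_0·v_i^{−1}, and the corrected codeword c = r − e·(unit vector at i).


S = (9, 11, 12), error at position 4, error magnitude e = 10, c = [8, 4, 6, 9, 7].

Step 1: column multipliers v_i = (∏_{j≠i}(α_i − α_j))^{−1} mod 13.
  i = 1 (α = 6): (6−2)(6−4)(6−7)(6−5) = 4·2·(−1)·1 = −8 ≡ 5, so v_1 = 5^{−1} = 8 (mod 13).
  i = 2 (α = 2): (2−6)(2−4)(2−7)(2−5) = (−4)·(−2)·(−5)·(−3) = 120 ≡ 3, so v_2 = 3^{−1} = 9 (mod 13).
  i = 3 (α = 4): (4−6)(4−2)(4−7)(4−5) = (−2)·2·(−3)·(−1) = −12 ≡ 1, so v_3 = 1^{−1} = 1 (mod 13).
  i = 4 (α = 7): (7−6)(7−2)(7−4)(7−5) = 1·5·3·2 = 30 ≡ 4, so v_4 = 4^{−1} = 10 (mod 13).
  i = 5 (α = 5): (5−6)(5−2)(5−4)(5−7) = (−1)·3·1·(−2) = 6 ≡ 6, so v_5 = 6^{−1} = 11 (mod 13).
  v = [8, 9, 1, 10, 11].
Step 2: syndromes of r = [8, 4, 6, 6, 7] (all sums mod 13).
  S_0 = Σ v_i r_i = 8·8 + 9·4 + 1·6 + 10·6 + 11·7 = 243 ≡ 9.
  S_1 = Σ v_i α_i r_i = 8·6·8 + 9·2·4 + 1·4·6 + 10·7·6 + 11·5·7 = 1285 ≡ 11.
  α_i^2 mod 13 = [10, 4, 3, 10, 12].
  S_2 = Σ v_i α_i^2 r_i = 8·10·8 + 9·4·4 + 1·3·6 + 10·10·6 + 11·12·7 = 2326 ≡ 12.
  S = (9, 11, 12) ≠ 0, so r is not a codeword (an error is present).
Step 3: locate the error. For a single error e at position i, S_ℓ = v_i·e·α_i^ℓ, so α_err = S_1/S_0.
  S_0^{−1} = 9^{−1} = 3 (mod 13), so α_err = 11·3 = 33 ≡ 7 = α_4. Error position i = 4.
  Consistency check: S_2/S_1 = 12·6 = 72 ≡ 7 = α_err ✓ (single-error assumption holds).
Step 4: error magnitude e = S_0/v_4 = S_0·∏_{j≠4}(α_4 − α_j) = 9·4 = 36 ≡ 10 (mod 13).
Step 5: correct position 4: c_4 = r_4 − e = 6 − 10 ≡ 9 (mod 13). Hence c = [8, 4, 6, 9, 7].
  Check: interpolating c through the α_i gives m(x) = 2 + 1·x (degree < 2) with m(α_i) = c_i for every i, so c is indeed a codeword.


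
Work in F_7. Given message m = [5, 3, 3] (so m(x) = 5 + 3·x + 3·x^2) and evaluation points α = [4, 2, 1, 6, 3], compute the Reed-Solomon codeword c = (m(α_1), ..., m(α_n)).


c = [2, 2, 4, 5, 6]

Message polynomial: m(x) = 5 + 3·x + 3·x^2 (mod 7).
For each evaluation point α_i, compute m(α_i) mod 7:
  α_1 = 4: Horner steps 3 → 1 → 2, so m(4) = 2.
  α_2 = 2: Horner steps 3 → 2 → 2, so m(2) = 2.
  α_3 = 1: Horner steps 3 → 6 → 4, so m(1) = 4.
  α_4 = 6: Horner steps 3 → 0 → 5, so m(6) = 5.
  α_5 = 3: Horner steps 3 → 5 → 6, so m(3) = 6.
Codeword c = [2, 2, 4, 5, 6] ∈ F_7^5.


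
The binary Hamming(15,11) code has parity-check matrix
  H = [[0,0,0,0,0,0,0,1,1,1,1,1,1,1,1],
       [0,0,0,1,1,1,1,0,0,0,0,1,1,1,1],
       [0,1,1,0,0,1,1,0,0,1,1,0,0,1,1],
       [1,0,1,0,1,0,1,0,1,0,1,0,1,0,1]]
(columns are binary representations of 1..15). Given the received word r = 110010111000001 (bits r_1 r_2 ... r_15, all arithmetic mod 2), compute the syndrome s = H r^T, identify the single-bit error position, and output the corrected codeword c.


s = (1, 1, 1, 1)^T, error position = 15, corrected codeword c = 110010111000000

Compute s = H r^T mod 2 one row at a time:
  s_1 = 1 + 1 + 0 + 0 + 0 + 0 + 0 + 1 = 3 ≡ 1 (mod 2).
  s_2 = 0 + 1 + 0 + 1 + 0 + 0 + 0 + 1 = 3 ≡ 1 (mod 2).
  s_3 = 1 + 0 + 0 + 1 + 0 + 0 + 0 + 1 = 3 ≡ 1 (mod 2).
  s_4 = 1 + 0 + 1 + 1 + 1 + 0 + 0 + 1 = 5 ≡ 1 (mod 2).
s = (1, 1, 1, 1)^T — this equals column 15 of H (binary 1111), so error is at position 15.
Correct: flip bit 15 of r = 110010111000001 to get c = 110010111000000.


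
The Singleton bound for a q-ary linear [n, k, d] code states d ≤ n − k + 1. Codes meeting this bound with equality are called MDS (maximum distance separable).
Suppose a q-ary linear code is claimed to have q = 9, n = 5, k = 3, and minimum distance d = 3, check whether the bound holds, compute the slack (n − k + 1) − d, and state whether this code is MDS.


Singleton RHS = n − k + 1 = 3, slack = 0, bound satisfied, MDS.

Singleton bound: d ≤ n − k + 1.
Here n = 5, k = 3, so n − k + 1 = 3.
Given d = 3, check d ≤ 3: YES.
Slack = (n − k + 1) − d = 0.
The code is MDS (slack = 0).
Description: the claimed parameters are [5, 3, 3]_9; such a code would be MDS (meets Singleton bound).


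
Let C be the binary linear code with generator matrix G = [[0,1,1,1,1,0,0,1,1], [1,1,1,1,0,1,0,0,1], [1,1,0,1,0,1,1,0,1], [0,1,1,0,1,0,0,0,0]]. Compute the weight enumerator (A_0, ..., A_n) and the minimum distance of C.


Weight distribution: A_0 = 1, A_2 = 1, A_3 = 3, A_4 = 1, A_5 = 4, A_6 = 5, A_7 = 1. Minimum distance d = 2.

Enumerate all 2^4 = 16 messages m ∈ F_2^4.
For each, compute codeword c = mG in F_2^9, then tally its weight.
  m = 0000 → c = 000000000, weight = 0.
  m = 1000 → c = 011110011, weight = 6.
  m = 0100 → c = 111101001, weight = 6.
  m = 1100 → c = 100011010, weight = 4.
  m = 0010 → c = 110101101, weight = 6.
  m = 1010 → c = 101011110, weight = 6.
  m = 0110 → c = 001000100, weight = 2.
  m = 1110 → c = 010110111, weight = 6.
  m = 0001 → c = 011010000, weight = 3.
  m = 1001 → c = 000100011, weight = 3.
  m = 0101 → c = 100111001, weight = 5.
  m = 1101 → c = 111001010, weight = 5.
  m = 0011 → c = 101111101, weight = 7.
  m = 1011 → c = 110001110, weight = 5.
  m = 0111 → c = 010010100, weight = 3.
  m = 1111 → c = 001100111, weight = 5.
Tally weights:
  weight 0: 1 codewords.
  weight 2: 1 codewords.
  weight 3: 3 codewords.
  weight 4: 1 codewords.
  weight 5: 4 codewords.
  weight 6: 5 codewords.
  weight 7: 1 codewords.
Minimum distance d = smallest w > 0 with A_w > 0 = 2.
Sanity: Σ A_w = 16 = 2^4 = 16 ✓.


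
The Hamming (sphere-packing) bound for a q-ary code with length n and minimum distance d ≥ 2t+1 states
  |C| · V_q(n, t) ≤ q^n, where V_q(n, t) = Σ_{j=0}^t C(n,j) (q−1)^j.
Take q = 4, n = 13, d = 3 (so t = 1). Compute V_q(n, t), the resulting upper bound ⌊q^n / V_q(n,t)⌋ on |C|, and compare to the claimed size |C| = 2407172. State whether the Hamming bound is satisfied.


V_q(n, t) = 40, q^n = 67108864, Hamming bound = 1677721, |C| = 2407172 > bound (violated).

Step 1: Compute V_q(n, t) = Σ_{j=0}^1 C(n, j) (q−1)^j.
  j = 0: C(13,0)·(3)^0 = 1·1 = 1.
  j = 1: C(13,1)·(3)^1 = 13·3 = 39.
  V_q(n, t) = 1 + 39 = 40.
Step 2: q^n = 4^13 = 67108864.
Step 3: Hamming bound ⌊q^n / V_q(n,t)⌋ = ⌊67108864/40⌋ = 1677721.
Step 4: Compare |C| = 2407172 to 1677721: violated.
The claimed |C| lies above the Hamming bound, so no 4-ary code of length 13 with d ≥ 3 can have 2407172 codewords.


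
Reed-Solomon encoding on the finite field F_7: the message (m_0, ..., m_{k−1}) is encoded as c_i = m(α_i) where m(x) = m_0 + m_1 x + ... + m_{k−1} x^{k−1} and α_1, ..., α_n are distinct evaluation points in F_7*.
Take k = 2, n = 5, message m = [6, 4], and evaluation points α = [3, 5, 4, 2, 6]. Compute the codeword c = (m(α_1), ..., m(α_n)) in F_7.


c = [4, 5, 1, 0, 2]

Message polynomial: m(x) = 6 + 4·x (mod 7).
For each evaluation point α_i, compute m(α_i) mod 7:
  α_1 = 3: Horner steps 4 → 4, so m(3) = 4.
  α_2 = 5: Horner steps 4 → 5, so m(5) = 5.
  α_3 = 4: Horner steps 4 → 1, so m(4) = 1.
  α_4 = 2: Horner steps 4 → 0, so m(2) = 0.
  α_5 = 6: Horner steps 4 → 2, so m(6) = 2.
Codeword c = [4, 5, 1, 0, 2] ∈ F_7^5.


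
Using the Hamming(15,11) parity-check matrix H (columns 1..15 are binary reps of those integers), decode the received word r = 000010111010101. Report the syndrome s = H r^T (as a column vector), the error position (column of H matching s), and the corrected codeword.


s = (1, 0, 1, 0)^T, error position = 10, corrected codeword c = 000010111110101

Compute s = H r^T mod 2 one row at a time:
  s_1 = 1 + 1 + 0 + 1 + 0 + 1 + 0 + 1 = 5 ≡ 1 (mod 2).
  s_2 = 0 + 1 + 0 + 1 + 0 + 1 + 0 + 1 = 4 ≡ 0 (mod 2).
  s_3 = 0 + 0 + 0 + 1 + 0 + 1 + 0 + 1 = 3 ≡ 1 (mod 2).
  s_4 = 0 + 0 + 1 + 1 + 1 + 1 + 1 + 1 = 6 ≡ 0 (mod 2).
s = (1, 0, 1, 0)^T — this equals column 10 of H (binary 1010), so error is at position 10.
Correct: flip bit 10 of r = 000010111010101 to get c = 000010111110101.


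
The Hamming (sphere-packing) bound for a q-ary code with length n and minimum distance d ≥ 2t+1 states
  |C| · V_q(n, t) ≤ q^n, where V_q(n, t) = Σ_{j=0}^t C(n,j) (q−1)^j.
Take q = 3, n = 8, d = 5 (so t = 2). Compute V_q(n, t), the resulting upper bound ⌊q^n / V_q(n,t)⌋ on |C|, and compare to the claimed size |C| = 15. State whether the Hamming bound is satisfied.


V_q(n, t) = 129, q^n = 6561, Hamming bound = 50, |C| = 15 ≤ bound (satisfied).

Step 1: Compute V_q(n, t) = Σ_{j=0}^2 C(n, j) (q−1)^j.
  j = 0: C(8,0)·(2)^0 = 1·1 = 1.
  j = 1: C(8,1)·(2)^1 = 8·2 = 16.
  j = 2: C(8,2)·(2)^2 = 28·4 = 112.
  V_q(n, t) = 1 + 16 + 112 = 129.
Step 2: q^n = 3^8 = 6561.
Step 3: Hamming bound ⌊q^n / V_q(n,t)⌋ = ⌊6561/129⌋ = 50.
Step 4: Compare |C| = 15 to 50: satisfied.
The claimed |C| lies below the Hamming bound.


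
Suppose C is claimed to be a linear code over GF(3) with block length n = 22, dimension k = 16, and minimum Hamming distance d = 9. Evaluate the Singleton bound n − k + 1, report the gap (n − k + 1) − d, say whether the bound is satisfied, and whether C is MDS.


Singleton RHS = n − k + 1 = 7, slack = -2, bound violated (no such code; not MDS).

Singleton bound: d ≤ n − k + 1.
Here n = 22, k = 16, so n − k + 1 = 7.
Given d = 9, check d ≤ 7: NO.
Slack = (n − k + 1) − d = -2.
The slack is negative: d = 9 exceeds n − k + 1 = 7 by 2, so the Singleton bound is violated and no linear [22, 16, 9]_3 code can exist. In particular it is not MDS (MDS requires d = n − k + 1 exactly).
Description: the claimed parameters are [22, 16, 9]_3; such a code would be impossible (violates the Singleton bound).


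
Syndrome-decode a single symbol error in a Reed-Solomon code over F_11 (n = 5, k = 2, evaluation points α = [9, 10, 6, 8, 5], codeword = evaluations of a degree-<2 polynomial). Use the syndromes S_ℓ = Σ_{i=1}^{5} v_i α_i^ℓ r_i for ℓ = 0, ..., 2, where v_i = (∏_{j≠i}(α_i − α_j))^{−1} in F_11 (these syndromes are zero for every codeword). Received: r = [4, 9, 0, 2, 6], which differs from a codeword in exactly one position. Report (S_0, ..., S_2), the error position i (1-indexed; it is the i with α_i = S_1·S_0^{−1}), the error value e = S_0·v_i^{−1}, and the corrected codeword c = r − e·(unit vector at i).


S = (3, 2, 5), error at position 4, error magnitude e = 3, c = [4, 9, 0, 10, 6].

Step 1: column multipliers v_i = (∏_{j≠i}(α_i − α_j))^{−1} mod 11.
  i = 1 (α = 9): (9−10)(9−6)(9−8)(9−5) = (−1)·3·1·4 = −12 ≡ 10, so v_1 = 10^{−1} = 10 (mod 11).
  i = 2 (α = 10): (10−9)(10−6)(10−8)(10−5) = 1·4·2·5 = 40 ≡ 7, so v_2 = 7^{−1} = 8 (mod 11).
  i = 3 (α = 6): (6−9)(6−10)(6−8)(6−5) = (−3)·(−4)·(−2)·1 = −24 ≡ 9, so v_3 = 9^{−1} = 5 (mod 11).
  i = 4 (α = 8): (8−9)(8−10)(8−6)(8−5) = (−1)·(−2)·2·3 = 12 ≡ 1, so v_4 = 1^{−1} = 1 (mod 11).
  i = 5 (α = 5): (5−9)(5−10)(5−6)(5−8) = (−4)·(−5)·(−1)·(−3) = 60 ≡ 5, so v_5 = 5^{−1} = 9 (mod 11).
  v = [10, 8, 5, 1, 9].
Step 2: syndromes of r = [4, 9, 0, 2, 6] (all sums mod 11).
  S_0 = Σ v_i r_i = 10·4 + 8·9 + 5·0 + 1·2 + 9·6 = 168 ≡ 3.
  S_1 = Σ v_i α_i r_i = 10·9·4 + 8·10·9 + 5·6·0 + 1·8·2 + 9·5·6 = 1366 ≡ 2.
  α_i^2 mod 11 = [4, 1, 3, 9, 3].
  S_2 = Σ v_i α_i^2 r_i = 10·4·4 + 8·1·9 + 5·3·0 + 1·9·2 + 9·3·6 = 412 ≡ 5.
  S = (3, 2, 5) ≠ 0, so r is not a codeword (an error is present).
Step 3: locate the error. For a single error e at position i, S_ℓ = v_i·e·α_i^ℓ, so α_err = S_1/S_0.
  S_0^{−1} = 3^{−1} = 4 (mod 11), so α_err = 2·4 = 8 ≡ 8 = α_4. Error position i = 4.
  Consistency check: S_2/S_1 = 5·6 = 30 ≡ 8 = α_err ✓ (single-error assumption holds).
Step 4: error magnitude e = S_0/v_4 = S_0·∏_{j≠4}(α_4 − α_j) = 3·1 = 3 ≡ 3 (mod 11).
Step 5: correct position 4: c_4 = r_4 − e = 2 − 3 ≡ 10 (mod 11). Hence c = [4, 9, 0, 10, 6].
  Check: interpolating c through the α_i gives m(x) = 3 + 5·x (degree < 2) with m(α_i) = c_i for every i, so c is indeed a codeword.
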